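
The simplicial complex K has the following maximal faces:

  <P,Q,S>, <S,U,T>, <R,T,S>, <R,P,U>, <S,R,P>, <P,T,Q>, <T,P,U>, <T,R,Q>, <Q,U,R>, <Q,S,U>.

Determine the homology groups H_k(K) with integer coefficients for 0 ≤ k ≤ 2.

We work with the vertex ordering P < Q < R < S < T < U. The simplices of K, each written with vertices in increasing order, are:

  0-simplices (6): P, Q, R, S, T, U
  1-simplices (15): PQ, PR, PS, PT, PU, QR, QS, QT, QU, RS, RT, RU, ST, SU, TU
  2-simplices (10): PQS, PQT, PRS, PRU, PTU, QRT, QRU, QSU, RST, STU

giving chain groups C_0 ≅ Z^6, C_1 ≅ Z^15, C_2 ≅ Z^10.

Boundary ∂_1: C_1 → C_0 is given by ∂[p,q] = [q] − [p].
The resulting 6×15 matrix has rank 5, and its Smith normal form has invariant factors (1,1,1,1,1).

∂_2: C_2 → C_1 maps a triangle to the signed sum of its edges. For instance
  ∂STU = TU − SU + ST,
  ∂RST = ST − RT + RS.
As a 15×10 matrix over Z this has rank 10, with invariant factors (1,1,1,1,1,1,1,1,1,2).

Reading off H_k = ker ∂_k / im ∂_{k+1}:

  H_0: rank C_0 − rank ∂_1 = 6 − 5 = 1, and the invariant factors of ∂_1 are all 1, so H_0 = Z.
  H_1: rank ker ∂_1 − rank ∂_2 = (15 − 5) − 10 = 0, and ∂_2 has invariant factor 2 > 1, so H_1 = Z/2.
  H_2: rank ker ∂_2 − rank ∂_3 = (10 − 10) − 0 = 0, and there is no ∂_3, so H_2 = 0.

As a check, the Euler characteristic is 6 − 15 + 10 = 1, which agrees with 1 − 0 + 0 = 1.
(K is a triangulation of the real projective plane RP^2.)

H_0 = Z,  H_1 = Z/2,  H_2 = 0.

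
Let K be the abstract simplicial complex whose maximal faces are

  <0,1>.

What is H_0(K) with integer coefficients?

We work with the vertex ordering 0 < 1. The simplices of K, each written with vertices in increasing order, are:

  0-simplices (2): [0], [1]
  1-simplices (1): [0,1]

giving chain groups C_0 ≅ Z^2, C_1 ≅ Z^1.

Boundary ∂_1: C_1 → C_0 sends each edge [p,q] (with p < q) to q − p.
This gives a 2×1 integer matrix of rank 1; reducing to Smith normal form yields diagonal entries (1).

From H_k ≅ ker(∂_k) / im(∂_{k+1}) we obtain:

  H_0: rank C_0 − rank ∂_1 = 2 − 1 = 1, and the invariant factors of ∂_1 are all 1, so H_0 ≅ Z.

(K is a triangulation of the 1-simplex.)

H_0 ≅ Z.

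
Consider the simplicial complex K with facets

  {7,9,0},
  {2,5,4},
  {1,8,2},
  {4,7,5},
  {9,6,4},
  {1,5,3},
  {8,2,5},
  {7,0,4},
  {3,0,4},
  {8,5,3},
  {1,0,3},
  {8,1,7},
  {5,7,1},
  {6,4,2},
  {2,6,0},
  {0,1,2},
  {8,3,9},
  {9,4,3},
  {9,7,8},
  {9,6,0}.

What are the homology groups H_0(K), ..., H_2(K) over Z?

K has 10 vertices, 30 edges, 20 triangles.
rank ∂_0 = 0, rank ∂_1 = 9 ⇒ b_0 = 10 − 0 − 9 = 1; all invariant factors of ∂_1 are 1 so no torsion. So H_0 ≅ Z.
rank ∂_1 = 9, rank ∂_2 = 20 ⇒ b_1 = 30 − 9 − 20 = 1; ∂_2 has invariant factor(s) [2] giving torsion. So H_1 ≅ Z × Z/2.
rank ∂_2 = 20, rank ∂_3 = 0 ⇒ b_2 = 20 − 20 − 0 = 0. So H_2 ≅ 0.

H_0 ≅ Z,  H_1 ≅ Z × Z/2,  H_2 = 0.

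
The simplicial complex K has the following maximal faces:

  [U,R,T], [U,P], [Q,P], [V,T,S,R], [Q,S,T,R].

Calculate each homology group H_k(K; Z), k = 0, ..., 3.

H_0 ≅ Z,  H_1 ≅ Z,  H_2 = 0,  H_3 = 0.

Fix the vertex order P < Q < R < S < T < U < V and write every simplex with vertices in increasing order. Then dim K = 3 and the simplices of K are:

  0-simplices (7): P, Q, R, S, T, U, V
  1-simplices (13): PQ, PU, QR, QS, QT, RS, RT, RU, RV, ST, SV, TU, TV
  2-simplices (8): QRS, QRT, QST, RST, RSV, RTU, RTV, STV
  3-simplices (2): QRST, RSTV

giving chain groups C_0 ≅ Z^7, C_1 ≅ Z^13, C_2 ≅ Z^8, C_3 ≅ Z^2.

The boundary map ∂_1: C_1 → C_0 maps an edge to its endpoints' difference, ∂[p,q] = q − p. For instance
  ∂SV = V − S.
The 7×13 boundary matrix has rank 6 and Smith normal form diag(1,1,1,1,1,1).

Boundary ∂_2: C_2 → C_1 maps a triangle to the signed sum of its edges. For instance
  ∂STV = TV − SV + ST,
  ∂QST = ST − QT + QS.
As a 13×8 matrix over Z this has rank 6, with invariant factors (1,1,1,1,1,1).

Boundary ∂_3: C_3 → C_2 sends each 3-simplex σ to the alternating sum Σ_i (−1)^i (σ with its i-th vertex removed). For instance
  ∂RSTV = STV − RTV + RSV − RST,
  ∂QRST = RST − QST + QRT − QRS.
The resulting 8×2 matrix has rank 2, and its Smith normal form has invariant factors (1,1).

Reading off H_k = ker ∂_k / im ∂_{k+1}:

  H_0: rank C_0 − rank ∂_1 = 7 − 6 = 1, and the invariant factors of ∂_1 are all 1, so H_0 = Z.
  H_1: rank ker ∂_1 − rank ∂_2 = (13 − 6) − 6 = 1, and the invariant factors of ∂_2 are all 1, so H_1 = Z.
  H_2: rank ker ∂_2 − rank ∂_3 = (8 − 6) − 2 = 0, and the invariant factors of ∂_3 are all 1, so H_2 = 0.
  H_3: rank ker ∂_3 − rank ∂_4 = (2 − 2) − 0 = 0, and there is no ∂_4, so H_3 = 0.

As a check, the Euler characteristic is 7 − 13 + 8 − 2 = 0, which agrees with 1 − 1 + 0 − 0 = 0.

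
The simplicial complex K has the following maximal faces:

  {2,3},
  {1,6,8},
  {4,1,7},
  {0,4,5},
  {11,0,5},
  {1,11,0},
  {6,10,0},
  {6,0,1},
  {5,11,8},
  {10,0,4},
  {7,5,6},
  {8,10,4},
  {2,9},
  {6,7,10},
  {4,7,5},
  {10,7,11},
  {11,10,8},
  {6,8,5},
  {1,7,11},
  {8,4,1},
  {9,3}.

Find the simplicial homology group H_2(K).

H_2 = Z.

Fix the vertex order 0 < 1 < 2 < 3 < 4 < 5 < 6 < 7 < 8 < 9 < 10 < 11 and write every simplex with vertices in increasing order. Then dim K = 2 and the simplices of K are:

  0-simplices (12): [0], [1], [2], [3], [4], [5], [6], [7], [8], [9], [10], [11]
  1-simplices (30): (30 of them)
  2-simplices (18): (18 of them)

giving chain groups C_0 ≅ Z^12, C_1 ≅ Z^30, C_2 ≅ Z^18.

Boundary ∂_1: C_1 → C_0 sends each edge [p,q] (with p < q) to q − p. For instance
  ∂[1,11] = [11] − [1].
The 12×30 boundary matrix has rank 10 and Smith normal form diag(1,1,1,1,1,1,1,1,1,1).

The boundary map ∂_2: C_2 → C_1 maps a triangle to the signed sum of its edges. For instance
  ∂[5,6,7] = [6,7] − [5,7] + [5,6],
  ∂[4,8,10] = [8,10] − [4,10] + [4,8].
This gives a 30×18 integer matrix of rank 17; reducing to Smith normal form yields diagonal entries (1,1,1,1,1,1,1,1,1,1,1,1,1,1,1,1,1).

From H_k ≅ ker(∂_k) / im(∂_{k+1}) we obtain:

  H_2: rank ker ∂_2 − rank ∂_3 = (18 − 17) − 0 = 1, and there is no ∂_3, so H_2 ≅ Z.

(K is a triangulation of the disjoint union of the torus T^2 and the circle S^1.)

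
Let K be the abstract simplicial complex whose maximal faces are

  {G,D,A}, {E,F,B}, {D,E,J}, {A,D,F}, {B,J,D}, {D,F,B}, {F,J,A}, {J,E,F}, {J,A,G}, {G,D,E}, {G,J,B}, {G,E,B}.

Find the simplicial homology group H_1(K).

K has 7 vertices, 18 edges, 12 triangles.
rank ∂_1 = 6, rank ∂_2 = 12 ⇒ b_1 = 18 − 6 − 12 = 0; ∂_2 has invariant factor(s) [2] giving torsion. So H_1 = Z/2.

H_1 ≅ Z/2.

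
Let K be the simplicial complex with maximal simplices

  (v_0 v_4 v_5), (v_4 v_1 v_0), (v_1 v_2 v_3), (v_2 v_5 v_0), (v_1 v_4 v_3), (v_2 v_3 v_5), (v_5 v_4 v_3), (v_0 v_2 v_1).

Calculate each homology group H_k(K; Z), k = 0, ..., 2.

K has 6 vertices, 12 edges, 8 triangles.
rank ∂_0 = 0, rank ∂_1 = 5 ⇒ b_0 = 6 − 0 − 5 = 1; all invariant factors of ∂_1 are 1 so no torsion. So H_0 = Z.
rank ∂_1 = 5, rank ∂_2 = 7 ⇒ b_1 = 12 − 5 − 7 = 0; all invariant factors of ∂_2 are 1 so no torsion. So H_1 = 0.
rank ∂_2 = 7, rank ∂_3 = 0 ⇒ b_2 = 8 − 7 − 0 = 1. So H_2 = Z.

H_0 ≅ Z,  H_1 = 0,  H_2 ≅ Z.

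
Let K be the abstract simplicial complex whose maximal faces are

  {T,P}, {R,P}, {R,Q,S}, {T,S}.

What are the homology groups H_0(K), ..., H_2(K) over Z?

We work with the vertex ordering P < Q < R < S < T. The simplices of K, each written with vertices in increasing order, are:

  0-simplices (5): P, Q, R, S, T
  1-simplices (6): PR, PT, QR, QS, RS, ST
  2-simplices (1): QRS

so the chain groups are C_0 ≅ Z^5, C_1 ≅ Z^6, C_2 ≅ Z^1.

∂_1: C_1 → C_0 maps an edge to its endpoints' difference, ∂[p,q] = q − p. For instance
  ∂PR = R − P.
This gives a 5×6 integer matrix of rank 4; reducing to Smith normal form yields diagonal entries (1,1,1,1).

∂_2: C_2 → C_1 sends each 2-simplex [p,q,r] to [q,r] − [p,r] + [p,q]. For instance
  ∂QRS = RS − QS + QR.
As a 6×1 matrix over Z this has rank 1, with invariant factors (1).

Computing H_k = (kernel of ∂_k) / (image of ∂_{k+1}):

  H_0: rank C_0 − rank ∂_1 = 5 − 4 = 1, and the invariant factors of ∂_1 are all 1, so H_0 ≅ Z.
  H_1: rank ker ∂_1 − rank ∂_2 = (6 − 4) − 1 = 1, and the invariant factors of ∂_2 are all 1, so H_1 ≅ Z.
  H_2: rank ker ∂_2 − rank ∂_3 = (1 − 1) − 0 = 0, and there is no ∂_3, so H_2 ≅ 0.

As a check, the Euler characteristic is 5 − 6 + 1 = 0, which agrees with 1 − 1 + 0 = 0.

H_0 = Z,  H_1 = Z,  H_2 = 0.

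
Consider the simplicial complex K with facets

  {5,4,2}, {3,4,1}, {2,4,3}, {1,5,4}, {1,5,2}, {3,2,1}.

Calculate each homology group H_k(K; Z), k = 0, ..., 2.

H_0 = Z,  H_1 = 0,  H_2 = Z.

Fix the vertex order 1 < 2 < 3 < 4 < 5 and write every simplex with vertices in increasing order. Then dim K = 2 and the simplices of K are:

  0-simplices (5): [1], [2], [3], [4], [5]
  1-simplices (9): [1,2], [1,3], [1,4], [1,5], [2,3], [2,4], [2,5], [3,4], [4,5]
  2-simplices (6): [1,2,3], [1,2,5], [1,3,4], [1,4,5], [2,3,4], [2,4,5]

so the chain groups are C_0 ≅ Z^5, C_1 ≅ Z^9, C_2 ≅ Z^6.

Boundary ∂_1: C_1 → C_0 sends each edge [p,q] (with p < q) to q − p. For instance
  ∂[1,5] = [5] − [1].
The 5×9 boundary matrix has rank 4 and Smith normal form diag(1,1,1,1).

The boundary map ∂_2: C_2 → C_1 acts by ∂[p,q,r] = [q,r] − [p,r] + [p,q]. For instance
  ∂[1,2,5] = [2,5] − [1,5] + [1,2],
  ∂[1,4,5] = [4,5] − [1,5] + [1,4].
The resulting 9×6 matrix has rank 5, and its Smith normal form has invariant factors (1,1,1,1,1).

From H_k ≅ ker(∂_k) / im(∂_{k+1}) we obtain:

  H_0: rank C_0 − rank ∂_1 = 5 − 4 = 1, and the invariant factors of ∂_1 are all 1, so H_0 = Z.
  H_1: rank ker ∂_1 − rank ∂_2 = (9 − 4) − 5 = 0, and the invariant factors of ∂_2 are all 1, so H_1 = 0.
  H_2: rank ker ∂_2 − rank ∂_3 = (6 − 5) − 0 = 1, and there is no ∂_3, so H_2 = Z.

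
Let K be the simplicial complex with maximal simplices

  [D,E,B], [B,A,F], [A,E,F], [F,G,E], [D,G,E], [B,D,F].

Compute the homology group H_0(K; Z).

H_0 = Z.

Take the total order A < B < D < E < F < G on the vertex set. Then K (dimension 2) consists of the simplices:

  0-simplices (6): A, B, D, E, F, G
  1-simplices (12): AB, AE, AF, BD, BE, BF, DE, DF, DG, EF, EG, FG
  2-simplices (6): ABF, AEF, BDE, BDF, DEG, EFG

so the chain groups are C_0 ≅ Z^6, C_1 ≅ Z^12, C_2 ≅ Z^6.

∂_1: C_1 → C_0 is given by ∂[p,q] = [q] − [p]. For instance
  ∂BF = F − B.
As a 6×12 matrix over Z this has rank 5, with invariant factors (1,1,1,1,1).

∂_2: C_2 → C_1 acts by ∂[p,q,r] = [q,r] − [p,r] + [p,q]. For instance
  ∂BDE = DE − BE + BD,
  ∂ABF = BF − AF + AB.
The 12×6 boundary matrix has rank 6 and Smith normal form diag(1,1,1,1,1,1).

Computing H_k = (kernel of ∂_k) / (image of ∂_{k+1}):

  H_0: rank C_0 − rank ∂_1 = 6 − 5 = 1, and the invariant factors of ∂_1 are all 1, so H_0 ≅ Z.

(K is a triangulation of the cylinder S^1 x I.)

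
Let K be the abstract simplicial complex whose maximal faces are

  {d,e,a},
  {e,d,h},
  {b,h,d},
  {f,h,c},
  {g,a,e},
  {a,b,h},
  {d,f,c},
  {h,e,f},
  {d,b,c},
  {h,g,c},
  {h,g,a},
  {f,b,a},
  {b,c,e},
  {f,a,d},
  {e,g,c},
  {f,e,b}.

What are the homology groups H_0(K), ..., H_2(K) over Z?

H_0 ≅ Z,  H_1 ≅ Z^2,  H_2 ≅ Z.

Fix the vertex order a < b < c < d < e < f < g < h and write every simplex with vertices in increasing order. Then dim K = 2 and the simplices of K are:

  0-simplices (8): a, b, c, d, e, f, g, h
  1-simplices (24): ab, ad, ae, af, ag, ah, bc, bd, be, bf, bh, cd, ce, cf, cg, ch, de, df, dh, ef, eg, eh, fh, gh
  2-simplices (16): abf, abh, ade, adf, aeg, agh, bcd, bce, bdh, bef, cdf, ceg, cfh, cgh, deh, efh

so the chain groups are C_0 ≅ Z^8, C_1 ≅ Z^24, C_2 ≅ Z^16.

The boundary map ∂_1: C_1 → C_0 sends each edge [p,q] (with p < q) to q − p. For instance
  ∂de = e − d.
The resulting 8×24 matrix has rank 7, and its Smith normal form has invariant factors (1,1,1,1,1,1,1).

Boundary ∂_2: C_2 → C_1 acts by ∂[p,q,r] = [q,r] − [p,r] + [p,q]. For instance
  ∂ade = de − ae + ad,
  ∂bef = ef − bf + be.
This gives a 24×16 integer matrix of rank 15; reducing to Smith normal form yields diagonal entries (1,1,1,1,1,1,1,1,1,1,1,1,1,1,1).

Reading off H_k = ker ∂_k / im ∂_{k+1}:

  H_0: rank C_0 − rank ∂_1 = 8 − 7 = 1, and the invariant factors of ∂_1 are all 1, so H_0 = Z.
  H_1: rank ker ∂_1 − rank ∂_2 = (24 − 7) − 15 = 2, and the invariant factors of ∂_2 are all 1, so H_1 = Z^2.
  H_2: rank ker ∂_2 − rank ∂_3 = (16 − 15) − 0 = 1, and there is no ∂_3, so H_2 = Z.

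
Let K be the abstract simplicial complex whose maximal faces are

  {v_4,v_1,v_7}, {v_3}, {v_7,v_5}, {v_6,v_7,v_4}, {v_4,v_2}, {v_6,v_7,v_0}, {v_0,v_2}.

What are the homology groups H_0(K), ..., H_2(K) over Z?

Take the total order v_0 < v_1 < v_2 < v_3 < v_4 < v_5 < v_6 < v_7 on the vertex set. Then K (dimension 2) consists of the simplices:

  0-simplices (8): [v_0], [v_1], [v_2], [v_3], [v_4], [v_5], [v_6], [v_7]
  1-simplices (10): [v_0,v_2], [v_0,v_6], [v_0,v_7], [v_1,v_4], [v_1,v_7], [v_2,v_4], [v_4,v_6], [v_4,v_7], [v_5,v_7], [v_6,v_7]
  2-simplices (3): [v_0,v_6,v_7], [v_1,v_4,v_7], [v_4,v_6,v_7]

Hence C_0 ≅ Z^8, C_1 ≅ Z^10, C_2 ≅ Z^3.

∂_1: C_1 → C_0 maps an edge to its endpoints' difference, ∂[p,q] = q − p. For instance
  ∂[v_4,v_7] = [v_7] − [v_4].
The 8×10 boundary matrix has rank 6 and Smith normal form diag(1,1,1,1,1,1).

The boundary map ∂_2: C_2 → C_1 sends each 2-simplex [p,q,r] to [q,r] − [p,r] + [p,q]. For instance
  ∂[v_0,v_6,v_7] = [v_6,v_7] − [v_0,v_7] + [v_0,v_6],
  ∂[v_4,v_6,v_7] = [v_6,v_7] − [v_4,v_7] + [v_4,v_6].
As a 10×3 matrix over Z this has rank 3, with invariant factors (1,1,1).

Computing H_k = (kernel of ∂_k) / (image of ∂_{k+1}):

  H_0: rank C_0 − rank ∂_1 = 8 − 6 = 2, and the invariant factors of ∂_1 are all 1, so H_0 = Z^2.
  H_1: rank ker ∂_1 − rank ∂_2 = (10 − 6) − 3 = 1, and the invariant factors of ∂_2 are all 1, so H_1 = Z.
  H_2: rank ker ∂_2 − rank ∂_3 = (3 − 3) − 0 = 0, and there is no ∂_3, so H_2 = 0.

H_0 = Z^2,  H_1 = Z,  H_2 = 0.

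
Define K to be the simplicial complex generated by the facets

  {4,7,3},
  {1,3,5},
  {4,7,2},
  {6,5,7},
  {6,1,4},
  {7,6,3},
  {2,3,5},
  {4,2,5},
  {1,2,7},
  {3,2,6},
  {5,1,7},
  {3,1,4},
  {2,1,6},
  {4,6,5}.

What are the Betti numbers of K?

b_0 = 1, b_1 = 2, b_2 = 1.

We work with the vertex ordering 1 < 2 < 3 < 4 < 5 < 6 < 7. The simplices of K, each written with vertices in increasing order, are:

  0-simplices (7): [1], [2], [3], [4], [5], [6], [7]
  1-simplices (21): [1,2], [1,3], [1,4], [1,5], [1,6], [1,7], [2,3], [2,4], [2,5], [2,6], [2,7], [3,4], [3,5], [3,6], [3,7], [4,5], [4,6], [4,7], [5,6], [5,7], [6,7]
  2-simplices (14): [1,2,6], [1,2,7], [1,3,4], [1,3,5], [1,4,6], [1,5,7], [2,3,5], [2,3,6], [2,4,5], [2,4,7], [3,4,7], [3,6,7], [4,5,6], [5,6,7]

giving chain groups C_0 ≅ Z^7, C_1 ≅ Z^21, C_2 ≅ Z^14.

∂_1: C_1 → C_0 maps an edge to its endpoints' difference, ∂[p,q] = q − p. For instance
  ∂[6,7] = [7] − [6].
This gives a 7×21 integer matrix of rank 6; reducing to Smith normal form yields diagonal entries (1,1,1,1,1,1).

Boundary ∂_2: C_2 → C_1 acts by ∂[p,q,r] = [q,r] − [p,r] + [p,q]. For instance
  ∂[2,3,5] = [3,5] − [2,5] + [2,3],
  ∂[2,3,6] = [3,6] − [2,6] + [2,3].
As a 21×14 matrix over Z this has rank 13, with invariant factors (1,1,1,1,1,1,1,1,1,1,1,1,1).

Computing H_k = (kernel of ∂_k) / (image of ∂_{k+1}):

  H_0: rank C_0 − rank ∂_1 = 7 − 6 = 1, and the invariant factors of ∂_1 are all 1, so H_0 = Z.
  H_1: rank ker ∂_1 − rank ∂_2 = (21 − 6) − 13 = 2, and the invariant factors of ∂_2 are all 1, so H_1 = Z^2.
  H_2: rank ker ∂_2 − rank ∂_3 = (14 − 13) − 0 = 1, and there is no ∂_3, so H_2 = Z.

As a check, the Euler characteristic is 7 − 21 + 14 = 0, which agrees with 1 − 2 + 1 = 0.

Hence the Betti numbers are b_0 = 1, b_1 = 2, b_2 = 1.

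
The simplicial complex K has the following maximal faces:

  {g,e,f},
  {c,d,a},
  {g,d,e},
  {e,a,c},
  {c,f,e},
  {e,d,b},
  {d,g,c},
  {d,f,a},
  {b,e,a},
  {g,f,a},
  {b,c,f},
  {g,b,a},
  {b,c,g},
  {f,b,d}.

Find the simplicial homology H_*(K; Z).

Fix the vertex order a < b < c < d < e < f < g and write every simplex with vertices in increasing order. Then dim K = 2 and the simplices of K are:

  0-simplices (7): a, b, c, d, e, f, g
  1-simplices (21): ab, ac, ad, ae, af, ag, bc, bd, be, bf, bg, cd, ce, cf, cg, de, df, dg, ef, eg, fg
  2-simplices (14): abe, abg, acd, ace, adf, afg, bcf, bcg, bde, bdf, cdg, cef, deg, efg

giving chain groups C_0 ≅ Z^7, C_1 ≅ Z^21, C_2 ≅ Z^14.

Boundary ∂_1: C_1 → C_0 maps an edge to its endpoints' difference, ∂[p,q] = q − p. For instance
  ∂ce = e − c.
As a 7×21 matrix over Z this has rank 6, with invariant factors (1,1,1,1,1,1).

∂_2: C_2 → C_1 sends each 2-simplex [p,q,r] to [q,r] − [p,r] + [p,q]. For instance
  ∂bcg = cg − bg + bc,
  ∂afg = fg − ag + af.
As a 21×14 matrix over Z this has rank 13, with invariant factors (1,1,1,1,1,1,1,1,1,1,1,1,1).

Now H_k = ker ∂_k / im ∂_{k+1}, so:

  H_0: rank C_0 − rank ∂_1 = 7 − 6 = 1, and the invariant factors of ∂_1 are all 1, so H_0 ≅ Z.
  H_1: rank ker ∂_1 − rank ∂_2 = (21 − 6) − 13 = 2, and the invariant factors of ∂_2 are all 1, so H_1 ≅ Z^2.
  H_2: rank ker ∂_2 − rank ∂_3 = (14 − 13) − 0 = 1, and there is no ∂_3, so H_2 ≅ Z.

As a check, the Euler characteristic is 7 − 21 + 14 = 0, which agrees with 1 − 2 + 1 = 0.
(K is a triangulation of the torus T^2.)

H_0 ≅ Z,  H_1 ≅ Z^2,  H_2 ≅ Z.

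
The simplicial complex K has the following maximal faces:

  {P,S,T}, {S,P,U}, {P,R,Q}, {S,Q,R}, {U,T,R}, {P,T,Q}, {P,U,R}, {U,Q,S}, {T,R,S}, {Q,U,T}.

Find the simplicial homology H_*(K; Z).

We work with the vertex ordering P < Q < R < S < T < U. The simplices of K, each written with vertices in increasing order, are:

  0-simplices (6): P, Q, R, S, T, U
  1-simplices (15): PQ, PR, PS, PT, PU, QR, QS, QT, QU, RS, RT, RU, ST, SU, TU
  2-simplices (10): PQR, PQT, PRU, PST, PSU, QRS, QSU, QTU, RST, RTU

giving chain groups C_0 ≅ Z^6, C_1 ≅ Z^15, C_2 ≅ Z^10.

∂_1: C_1 → C_0 maps an edge to its endpoints' difference, ∂[p,q] = q − p. For instance
  ∂QR = R − Q.
The resulting 6×15 matrix has rank 5, and its Smith normal form has invariant factors (1,1,1,1,1).

Boundary ∂_2: C_2 → C_1 maps a triangle to the signed sum of its edges. For instance
  ∂QSU = SU − QU + QS,
  ∂PST = ST − PT + PS.
As a 15×10 matrix over Z this has rank 10, with invariant factors (1,1,1,1,1,1,1,1,1,2).

Reading off H_k = ker ∂_k / im ∂_{k+1}:

  H_0: rank C_0 − rank ∂_1 = 6 − 5 = 1, and the invariant factors of ∂_1 are all 1, so H_0 ≅ Z.
  H_1: rank ker ∂_1 − rank ∂_2 = (15 − 5) − 10 = 0, and ∂_2 has invariant factor 2 > 1, so H_1 ≅ Z/2Z.
  H_2: rank ker ∂_2 − rank ∂_3 = (10 − 10) − 0 = 0, and there is no ∂_3, so H_2 ≅ 0.

H_0 = Z,  H_1 = Z/2Z,  H_2 = 0.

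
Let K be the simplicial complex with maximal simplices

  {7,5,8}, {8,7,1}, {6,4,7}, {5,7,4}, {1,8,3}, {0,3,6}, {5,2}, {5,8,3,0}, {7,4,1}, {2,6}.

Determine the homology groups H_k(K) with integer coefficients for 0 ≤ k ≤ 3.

We work with the vertex ordering 0 < 1 < 2 < 3 < 4 < 5 < 6 < 7 < 8. The simplices of K, each written with vertices in increasing order, are:

  0-simplices (9): [0], [1], [2], [3], [4], [5], [6], [7], [8]
  1-simplices (20): [0,3], [0,5], [0,6], [0,8], [1,3], [1,4], [1,7], [1,8], [2,5], [2,6], [3,5], [3,6], [3,8], [4,5], [4,6], [4,7], [5,7], [5,8], [6,7], [7,8]
  2-simplices (11): [0,3,5], [0,3,6], [0,3,8], [0,5,8], [1,3,8], [1,4,7], [1,7,8], [3,5,8], [4,5,7], [4,6,7], [5,7,8]
  3-simplices (1): [0,3,5,8]

so the chain groups are C_0 ≅ Z^9, C_1 ≅ Z^20, C_2 ≅ Z^11, C_3 ≅ Z^1.

∂_1: C_1 → C_0 sends each edge [p,q] (with p < q) to q − p.
The 9×20 boundary matrix has rank 8 and Smith normal form diag(1,1,1,1,1,1,1,1).

Boundary ∂_2: C_2 → C_1 maps a triangle to the signed sum of its edges. For instance
  ∂[0,3,8] = [3,8] − [0,8] + [0,3],
  ∂[0,5,8] = [5,8] − [0,8] + [0,5].
This gives a 20×11 integer matrix of rank 10; reducing to Smith normal form yields diagonal entries (1,1,1,1,1,1,1,1,1,1).

Boundary ∂_3: C_3 → C_2 sends each 3-simplex σ to the alternating sum Σ_i (−1)^i (σ with its i-th vertex removed). For instance
  ∂[0,3,5,8] = [3,5,8] − [0,5,8] + [0,3,8] − [0,3,5].
The resulting 11×1 matrix has rank 1, and its Smith normal form has invariant factors (1).

Now H_k = ker ∂_k / im ∂_{k+1}, so:

  H_0: rank C_0 − rank ∂_1 = 9 − 8 = 1, and the invariant factors of ∂_1 are all 1, so H_0 ≅ Z.
  H_1: rank ker ∂_1 − rank ∂_2 = (20 − 8) − 10 = 2, and the invariant factors of ∂_2 are all 1, so H_1 ≅ Z^2.
  H_2: rank ker ∂_2 − rank ∂_3 = (11 − 10) − 1 = 0, and the invariant factors of ∂_3 are all 1, so H_2 ≅ 0.
  H_3: rank ker ∂_3 − rank ∂_4 = (1 − 1) − 0 = 0, and there is no ∂_4, so H_3 ≅ 0.

H_0 ≅ Z,  H_1 ≅ Z^2,  H_2 = 0,  H_3 = 0.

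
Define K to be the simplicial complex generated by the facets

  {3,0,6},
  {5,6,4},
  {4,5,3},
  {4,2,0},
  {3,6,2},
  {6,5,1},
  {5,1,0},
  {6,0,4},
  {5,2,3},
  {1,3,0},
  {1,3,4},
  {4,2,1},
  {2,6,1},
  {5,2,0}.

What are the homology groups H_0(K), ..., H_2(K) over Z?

Take the total order 0 < 1 < 2 < 3 < 4 < 5 < 6 on the vertex set. Then K (dimension 2) consists of the simplices:

  0-simplices (7): [0], [1], [2], [3], [4], [5], [6]
  1-simplices (21): [0,1], [0,2], [0,3], [0,4], [0,5], [0,6], [1,2], [1,3], [1,4], [1,5], [1,6], [2,3], [2,4], [2,5], [2,6], [3,4], [3,5], [3,6], [4,5], [4,6], [5,6]
  2-simplices (14): [0,1,3], [0,1,5], [0,2,4], [0,2,5], [0,3,6], [0,4,6], [1,2,4], [1,2,6], [1,3,4], [1,5,6], [2,3,5], [2,3,6], [3,4,5], [4,5,6]

Hence C_0 ≅ Z^7, C_1 ≅ Z^21, C_2 ≅ Z^14.

∂_1: C_1 → C_0 is given by ∂[p,q] = [q] − [p]. For instance
  ∂[2,6] = [6] − [2].
The 7×21 boundary matrix has rank 6 and Smith normal form diag(1,1,1,1,1,1).

∂_2: C_2 → C_1 sends each 2-simplex [p,q,r] to [q,r] − [p,r] + [p,q]. For instance
  ∂[4,5,6] = [5,6] − [4,6] + [4,5],
  ∂[0,2,4] = [2,4] − [0,4] + [0,2].
The 21×14 boundary matrix has rank 13 and Smith normal form diag(1,1,1,1,1,1,1,1,1,1,1,1,1).

Computing H_k = (kernel of ∂_k) / (image of ∂_{k+1}):

  H_0: rank C_0 − rank ∂_1 = 7 − 6 = 1, and the invariant factors of ∂_1 are all 1, so H_0 = Z.
  H_1: rank ker ∂_1 − rank ∂_2 = (21 − 6) − 13 = 2, and the invariant factors of ∂_2 are all 1, so H_1 = Z^2.
  H_2: rank ker ∂_2 − rank ∂_3 = (14 − 13) − 0 = 1, and there is no ∂_3, so H_2 = Z.

H_0 ≅ Z,  H_1 ≅ Z^2,  H_2 ≅ Z.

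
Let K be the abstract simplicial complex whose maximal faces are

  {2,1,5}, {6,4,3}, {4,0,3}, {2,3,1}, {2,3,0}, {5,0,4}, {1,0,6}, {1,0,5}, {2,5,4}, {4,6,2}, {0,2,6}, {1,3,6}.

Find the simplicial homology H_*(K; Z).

H_0 = Z,  H_1 = Z/2Z,  H_2 = 0.

Take the total order 0 < 1 < 2 < 3 < 4 < 5 < 6 on the vertex set. Then K (dimension 2) consists of the simplices:

  0-simplices (7): [0], [1], [2], [3], [4], [5], [6]
  1-simplices (18): [0,1], [0,2], [0,3], [0,4], [0,5], [0,6], [1,2], [1,3], [1,5], [1,6], [2,3], [2,4], [2,5], [2,6], [3,4], [3,6], [4,5], [4,6]
  2-simplices (12): [0,1,5], [0,1,6], [0,2,3], [0,2,6], [0,3,4], [0,4,5], [1,2,3], [1,2,5], [1,3,6], [2,4,5], [2,4,6], [3,4,6]

giving chain groups C_0 ≅ Z^7, C_1 ≅ Z^18, C_2 ≅ Z^12.

The boundary map ∂_1: C_1 → C_0 maps an edge to its endpoints' difference, ∂[p,q] = q − p.
This gives a 7×18 integer matrix of rank 6; reducing to Smith normal form yields diagonal entries (1,1,1,1,1,1).

Boundary ∂_2: C_2 → C_1 maps a triangle to the signed sum of its edges. For instance
  ∂[1,2,5] = [2,5] − [1,5] + [1,2],
  ∂[0,1,5] = [1,5] − [0,5] + [0,1].
The resulting 18×12 matrix has rank 12, and its Smith normal form has invariant factors (1,1,1,1,1,1,1,1,1,1,1,2).

Reading off H_k = ker ∂_k / im ∂_{k+1}:

  H_0: rank C_0 − rank ∂_1 = 7 − 6 = 1, and the invariant factors of ∂_1 are all 1, so H_0 = Z.
  H_1: rank ker ∂_1 − rank ∂_2 = (18 − 6) − 12 = 0, and ∂_2 has invariant factor 2 > 1, so H_1 = Z/2Z.
  H_2: rank ker ∂_2 − rank ∂_3 = (12 − 12) − 0 = 0, and there is no ∂_3, so H_2 = 0.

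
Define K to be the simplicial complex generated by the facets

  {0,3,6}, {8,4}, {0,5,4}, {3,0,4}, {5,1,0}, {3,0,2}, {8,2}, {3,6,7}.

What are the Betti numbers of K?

Fix the vertex order 0 < 1 < 2 < 3 < 4 < 5 < 6 < 7 < 8 and write every simplex with vertices in increasing order. Then dim K = 2 and the simplices of K are:

  0-simplices (9): [0], [1], [2], [3], [4], [5], [6], [7], [8]
  1-simplices (15): [0,1], [0,2], [0,3], [0,4], [0,5], [0,6], [1,5], [2,3], [2,8], [3,4], [3,6], [3,7], [4,5], [4,8], [6,7]
  2-simplices (6): [0,1,5], [0,2,3], [0,3,4], [0,3,6], [0,4,5], [3,6,7]

Hence C_0 ≅ Z^9, C_1 ≅ Z^15, C_2 ≅ Z^6.

∂_1: C_1 → C_0 is given by ∂[p,q] = [q] − [p]. For instance
  ∂[3,4] = [4] − [3].
The resulting 9×15 matrix has rank 8, and its Smith normal form has invariant factors (1,1,1,1,1,1,1,1).

The boundary map ∂_2: C_2 → C_1 sends each 2-simplex [p,q,r] to [q,r] − [p,r] + [p,q]. For instance
  ∂[0,2,3] = [2,3] − [0,3] + [0,2],
  ∂[0,4,5] = [4,5] − [0,5] + [0,4].
This gives a 15×6 integer matrix of rank 6; reducing to Smith normal form yields diagonal entries (1,1,1,1,1,1).

Computing H_k = (kernel of ∂_k) / (image of ∂_{k+1}):

  H_0: rank C_0 − rank ∂_1 = 9 − 8 = 1, and the invariant factors of ∂_1 are all 1, so H_0 = Z.
  H_1: rank ker ∂_1 − rank ∂_2 = (15 − 8) − 6 = 1, and the invariant factors of ∂_2 are all 1, so H_1 = Z.
  H_2: rank ker ∂_2 − rank ∂_3 = (6 − 6) − 0 = 0, and there is no ∂_3, so H_2 = 0.

Hence the Betti numbers are b_0 = 1, b_1 = 1, b_2 = 0.

b_0 = 1, b_1 = 1, b_2 = 0.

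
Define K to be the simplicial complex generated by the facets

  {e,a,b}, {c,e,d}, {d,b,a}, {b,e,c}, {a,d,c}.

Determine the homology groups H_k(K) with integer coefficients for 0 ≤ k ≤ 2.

H_0 = Z,  H_1 = Z,  H_2 = 0.

Take the total order a < b < c < d < e on the vertex set. Then K (dimension 2) consists of the simplices:

  0-simplices (5): a, b, c, d, e
  1-simplices (10): ab, ac, ad, ae, bc, bd, be, cd, ce, de
  2-simplices (5): abd, abe, acd, bce, cde

giving chain groups C_0 ≅ Z^5, C_1 ≅ Z^10, C_2 ≅ Z^5.

The boundary map ∂_1: C_1 → C_0 is given by ∂[p,q] = [q] − [p]. For instance
  ∂bd = d − b.
The resulting 5×10 matrix has rank 4, and its Smith normal form has invariant factors (1,1,1,1).

∂_2: C_2 → C_1 acts by ∂[p,q,r] = [q,r] − [p,r] + [p,q]. For instance
  ∂bce = ce − be + bc,
  ∂abd = bd − ad + ab.
The resulting 10×5 matrix has rank 5, and its Smith normal form has invariant factors (1,1,1,1,1).

Reading off H_k = ker ∂_k / im ∂_{k+1}:

  H_0: rank C_0 − rank ∂_1 = 5 − 4 = 1, and the invariant factors of ∂_1 are all 1, so H_0 = Z.
  H_1: rank ker ∂_1 − rank ∂_2 = (10 − 4) − 5 = 1, and the invariant factors of ∂_2 are all 1, so H_1 = Z.
  H_2: rank ker ∂_2 − rank ∂_3 = (5 − 5) − 0 = 0, and there is no ∂_3, so H_2 = 0.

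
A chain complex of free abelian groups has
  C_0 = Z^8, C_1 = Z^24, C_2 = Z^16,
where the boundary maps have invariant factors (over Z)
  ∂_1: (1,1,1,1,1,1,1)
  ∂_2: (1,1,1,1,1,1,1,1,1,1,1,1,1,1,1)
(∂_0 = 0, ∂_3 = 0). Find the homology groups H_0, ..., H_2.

H_0 = Z,  H_1 = Z^2,  H_2 = Z.

H_0: b_0 = 8 − 0 − 7 = 1; torsion from ∂_1 factors > 1: none. So H_0 = Z.
H_1: b_1 = 24 − 7 − 15 = 2; torsion from ∂_2 factors > 1: none. So H_1 = Z^2.
H_2: b_2 = 16 − 15 − 0 = 1; torsion from ∂_3 factors > 1: none. So H_2 = Z.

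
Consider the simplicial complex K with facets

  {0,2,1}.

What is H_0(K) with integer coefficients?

H_0 = Z.

K has 3 vertices, 3 edges, 1 triangle.
rank ∂_0 = 0, rank ∂_1 = 2 ⇒ b_0 = 3 − 0 − 2 = 1; all invariant factors of ∂_1 are 1 so no torsion. So H_0 ≅ Z.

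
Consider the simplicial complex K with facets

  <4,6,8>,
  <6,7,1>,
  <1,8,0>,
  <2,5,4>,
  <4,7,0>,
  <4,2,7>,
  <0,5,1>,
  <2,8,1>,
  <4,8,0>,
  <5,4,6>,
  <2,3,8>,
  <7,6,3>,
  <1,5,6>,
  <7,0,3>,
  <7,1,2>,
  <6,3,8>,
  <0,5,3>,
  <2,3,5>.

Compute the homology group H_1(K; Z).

Take the total order 0 < 1 < 2 < 3 < 4 < 5 < 6 < 7 < 8 on the vertex set. Then K (dimension 2) consists of the simplices:

  0-simplices (9): [0], [1], [2], [3], [4], [5], [6], [7], [8]
  1-simplices (27): (27 of them)
  2-simplices (18): [0,1,5], [0,1,8], [0,3,5], [0,3,7], [0,4,7], [0,4,8], [1,2,7], [1,2,8], [1,5,6], [1,6,7], [2,3,5], [2,3,8], [2,4,5], [2,4,7], [3,6,7], [3,6,8], [4,5,6], [4,6,8]

giving chain groups C_0 ≅ Z^9, C_1 ≅ Z^27, C_2 ≅ Z^18.

Boundary ∂_1: C_1 → C_0 maps an edge to its endpoints' difference, ∂[p,q] = q − p. For instance
  ∂[0,5] = [5] − [0].
As a 9×27 matrix over Z this has rank 8, with invariant factors (1,1,1,1,1,1,1,1).

The boundary map ∂_2: C_2 → C_1 maps a triangle to the signed sum of its edges. For instance
  ∂[1,5,6] = [5,6] − [1,6] + [1,5],
  ∂[3,6,7] = [6,7] − [3,7] + [3,6].
The resulting 27×18 matrix has rank 17, and its Smith normal form has invariant factors (1,1,1,1,1,1,1,1,1,1,1,1,1,1,1,1,1).

Reading off H_k = ker ∂_k / im ∂_{k+1}:

  H_1: rank ker ∂_1 − rank ∂_2 = (27 − 8) − 17 = 2, and the invariant factors of ∂_2 are all 1, so H_1 = Z^2.

H_1 = Z^2.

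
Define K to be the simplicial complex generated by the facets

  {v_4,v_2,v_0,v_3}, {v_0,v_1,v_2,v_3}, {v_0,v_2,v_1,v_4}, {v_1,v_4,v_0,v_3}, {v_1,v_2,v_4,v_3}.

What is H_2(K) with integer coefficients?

H_2 = 0.

Take the total order v_0 < v_1 < v_2 < v_3 < v_4 on the vertex set. Then K (dimension 3) consists of the simplices:

  0-simplices (5): [v_0], [v_1], [v_2], [v_3], [v_4]
  1-simplices (10): [v_0,v_1], [v_0,v_2], [v_0,v_3], [v_0,v_4], [v_1,v_2], [v_1,v_3], [v_1,v_4], [v_2,v_3], [v_2,v_4], [v_3,v_4]
  2-simplices (10): [v_0,v_1,v_2], [v_0,v_1,v_3], [v_0,v_1,v_4], [v_0,v_2,v_3], [v_0,v_2,v_4], [v_0,v_3,v_4], [v_1,v_2,v_3], [v_1,v_2,v_4], [v_1,v_3,v_4], [v_2,v_3,v_4]
  3-simplices (5): [v_0,v_1,v_2,v_3], [v_0,v_1,v_2,v_4], [v_0,v_1,v_3,v_4], [v_0,v_2,v_3,v_4], [v_1,v_2,v_3,v_4]

so the chain groups are C_0 ≅ Z^5, C_1 ≅ Z^10, C_2 ≅ Z^10, C_3 ≅ Z^5.

∂_1: C_1 → C_0 is given by ∂[p,q] = [q] − [p]. For instance
  ∂[v_3,v_4] = [v_4] − [v_3].
The 5×10 boundary matrix has rank 4 and Smith normal form diag(1,1,1,1).

∂_2: C_2 → C_1 maps a triangle to the signed sum of its edges. For instance
  ∂[v_1,v_2,v_3] = [v_2,v_3] − [v_1,v_3] + [v_1,v_2],
  ∂[v_0,v_1,v_2] = [v_1,v_2] − [v_0,v_2] + [v_0,v_1].
The 10×10 boundary matrix has rank 6 and Smith normal form diag(1,1,1,1,1,1).

Boundary ∂_3: C_3 → C_2 sends each 3-simplex σ to the alternating sum Σ_i (−1)^i (σ with its i-th vertex removed). For instance
  ∂[v_0,v_1,v_2,v_3] = [v_1,v_2,v_3] − [v_0,v_2,v_3] + [v_0,v_1,v_3] − [v_0,v_1,v_2],
  ∂[v_0,v_2,v_3,v_4] = [v_2,v_3,v_4] − [v_0,v_3,v_4] + [v_0,v_2,v_4] − [v_0,v_2,v_3].
As a 10×5 matrix over Z this has rank 4, with invariant factors (1,1,1,1).

Computing H_k = (kernel of ∂_k) / (image of ∂_{k+1}):

  H_2: rank ker ∂_2 − rank ∂_3 = (10 − 6) − 4 = 0, and the invariant factors of ∂_3 are all 1, so H_2 ≅ 0.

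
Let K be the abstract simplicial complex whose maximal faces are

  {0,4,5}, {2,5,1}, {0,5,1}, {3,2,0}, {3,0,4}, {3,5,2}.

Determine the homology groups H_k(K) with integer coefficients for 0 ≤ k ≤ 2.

H_0 = Z,  H_1 = Z,  H_2 = 0.

Fix the vertex order 0 < 1 < 2 < 3 < 4 < 5 and write every simplex with vertices in increasing order. Then dim K = 2 and the simplices of K are:

  0-simplices (6): [0], [1], [2], [3], [4], [5]
  1-simplices (12): [0,1], [0,2], [0,3], [0,4], [0,5], [1,2], [1,5], [2,3], [2,5], [3,4], [3,5], [4,5]
  2-simplices (6): [0,1,5], [0,2,3], [0,3,4], [0,4,5], [1,2,5], [2,3,5]

giving chain groups C_0 ≅ Z^6, C_1 ≅ Z^12, C_2 ≅ Z^6.

Boundary ∂_1: C_1 → C_0 sends each edge [p,q] (with p < q) to q − p.
The 6×12 boundary matrix has rank 5 and Smith normal form diag(1,1,1,1,1).

The boundary map ∂_2: C_2 → C_1 sends each 2-simplex [p,q,r] to [q,r] − [p,r] + [p,q]. For instance
  ∂[0,1,5] = [1,5] − [0,5] + [0,1],
  ∂[0,4,5] = [4,5] − [0,5] + [0,4].
The 12×6 boundary matrix has rank 6 and Smith normal form diag(1,1,1,1,1,1).

Reading off H_k = ker ∂_k / im ∂_{k+1}:

  H_0: rank C_0 − rank ∂_1 = 6 − 5 = 1, and the invariant factors of ∂_1 are all 1, so H_0 = Z.
  H_1: rank ker ∂_1 − rank ∂_2 = (12 − 5) − 6 = 1, and the invariant factors of ∂_2 are all 1, so H_1 = Z.
  H_2: rank ker ∂_2 − rank ∂_3 = (6 − 6) − 0 = 0, and there is no ∂_3, so H_2 = 0.

(K is a triangulation of the cylinder S^1 x I.)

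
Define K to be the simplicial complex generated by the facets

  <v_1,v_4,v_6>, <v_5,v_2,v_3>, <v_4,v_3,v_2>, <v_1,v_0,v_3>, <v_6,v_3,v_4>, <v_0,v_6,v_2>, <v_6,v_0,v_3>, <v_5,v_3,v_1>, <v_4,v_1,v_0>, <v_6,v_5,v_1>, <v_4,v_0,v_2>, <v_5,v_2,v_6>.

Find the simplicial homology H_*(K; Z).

H_0 ≅ Z,  H_1 ≅ Z/2,  H_2 = 0.

Order the vertices as v_0 < v_1 < v_2 < v_3 < v_4 < v_5 < v_6. Listing each simplex with vertices in this order, K has dimension 2 with simplices:

  0-simplices (7): [v_0], [v_1], [v_2], [v_3], [v_4], [v_5], [v_6]
  1-simplices (18): (18 of them)
  2-simplices (12): (12 of them)

Hence C_0 ≅ Z^7, C_1 ≅ Z^18, C_2 ≅ Z^12.

The boundary map ∂_1: C_1 → C_0 sends each edge [p,q] (with p < q) to q − p. For instance
  ∂[v_4,v_6] = [v_6] − [v_4].
The resulting 7×18 matrix has rank 6, and its Smith normal form has invariant factors (1,1,1,1,1,1).

∂_2: C_2 → C_1 acts by ∂[p,q,r] = [q,r] − [p,r] + [p,q]. For instance
  ∂[v_0,v_2,v_6] = [v_2,v_6] − [v_0,v_6] + [v_0,v_2],
  ∂[v_2,v_3,v_5] = [v_3,v_5] − [v_2,v_5] + [v_2,v_3].
This gives a 18×12 integer matrix of rank 12; reducing to Smith normal form yields diagonal entries (1,1,1,1,1,1,1,1,1,1,1,2).

Computing H_k = (kernel of ∂_k) / (image of ∂_{k+1}):

  H_0: rank C_0 − rank ∂_1 = 7 − 6 = 1, and the invariant factors of ∂_1 are all 1, so H_0 = Z.
  H_1: rank ker ∂_1 − rank ∂_2 = (18 − 6) − 12 = 0, and ∂_2 has invariant factor 2 > 1, so H_1 = Z/2.
  H_2: rank ker ∂_2 − rank ∂_3 = (12 − 12) − 0 = 0, and there is no ∂_3, so H_2 = 0.

As a check, the Euler characteristic is 7 − 18 + 12 = 1, which agrees with 1 − 0 + 0 = 1.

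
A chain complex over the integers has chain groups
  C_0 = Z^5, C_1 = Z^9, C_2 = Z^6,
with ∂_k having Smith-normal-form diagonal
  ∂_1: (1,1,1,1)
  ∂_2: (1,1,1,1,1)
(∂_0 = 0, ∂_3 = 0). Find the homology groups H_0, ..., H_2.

H_0 ≅ Z,  H_1 = 0,  H_2 ≅ Z.

H_0: b_0 = 5 − 0 − 4 = 1; torsion from ∂_1 factors > 1: none. So H_0 ≅ Z.
H_1: b_1 = 9 − 4 − 5 = 0; torsion from ∂_2 factors > 1: none. So H_1 ≅ 0.
H_2: b_2 = 6 − 5 − 0 = 1; torsion from ∂_3 factors > 1: none. So H_2 ≅ Z.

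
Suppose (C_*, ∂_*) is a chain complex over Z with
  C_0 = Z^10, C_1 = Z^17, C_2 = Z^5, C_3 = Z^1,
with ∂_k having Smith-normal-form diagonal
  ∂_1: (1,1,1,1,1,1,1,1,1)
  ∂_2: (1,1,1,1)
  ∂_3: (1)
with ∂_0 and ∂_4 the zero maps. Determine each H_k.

H_0 = Z,  H_1 = Z^4,  H_2 = 0,  H_3 = 0.

H_0: b_0 = 10 − 0 − 9 = 1; torsion from ∂_1 factors > 1: none. So H_0 = Z.
H_1: b_1 = 17 − 9 − 4 = 4; torsion from ∂_2 factors > 1: none. So H_1 = Z^4.
H_2: b_2 = 5 − 4 − 1 = 0; torsion from ∂_3 factors > 1: none. So H_2 = 0.
H_3: b_3 = 1 − 1 − 0 = 0; torsion from ∂_4 factors > 1: none. So H_3 = 0.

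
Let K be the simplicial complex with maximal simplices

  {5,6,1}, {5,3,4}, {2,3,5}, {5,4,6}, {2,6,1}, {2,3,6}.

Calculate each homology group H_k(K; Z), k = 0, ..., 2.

Order the vertices as 1 < 2 < 3 < 4 < 5 < 6. Listing each simplex with vertices in this order, K has dimension 2 with simplices:

  0-simplices (6): [1], [2], [3], [4], [5], [6]
  1-simplices (12): [1,2], [1,5], [1,6], [2,3], [2,5], [2,6], [3,4], [3,5], [3,6], [4,5], [4,6], [5,6]
  2-simplices (6): [1,2,6], [1,5,6], [2,3,5], [2,3,6], [3,4,5], [4,5,6]

giving chain groups C_0 ≅ Z^6, C_1 ≅ Z^12, C_2 ≅ Z^6.

The boundary map ∂_1: C_1 → C_0 is given by ∂[p,q] = [q] − [p]. For instance
  ∂[3,4] = [4] − [3].
The 6×12 boundary matrix has rank 5 and Smith normal form diag(1,1,1,1,1).

The boundary map ∂_2: C_2 → C_1 sends each 2-simplex [p,q,r] to [q,r] − [p,r] + [p,q]. For instance
  ∂[1,5,6] = [5,6] − [1,6] + [1,5],
  ∂[2,3,5] = [3,5] − [2,5] + [2,3].
The resulting 12×6 matrix has rank 6, and its Smith normal form has invariant factors (1,1,1,1,1,1).

Reading off H_k = ker ∂_k / im ∂_{k+1}:

  H_0: rank C_0 − rank ∂_1 = 6 − 5 = 1, and the invariant factors of ∂_1 are all 1, so H_0 ≅ Z.
  H_1: rank ker ∂_1 − rank ∂_2 = (12 − 5) − 6 = 1, and the invariant factors of ∂_2 are all 1, so H_1 ≅ Z.
  H_2: rank ker ∂_2 − rank ∂_3 = (6 − 6) − 0 = 0, and there is no ∂_3, so H_2 ≅ 0.

H_0 = Z,  H_1 = Z,  H_2 = 0.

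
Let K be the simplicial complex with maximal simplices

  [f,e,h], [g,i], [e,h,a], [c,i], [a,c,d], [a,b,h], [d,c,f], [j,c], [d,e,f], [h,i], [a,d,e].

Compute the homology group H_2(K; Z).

Order the vertices as a < b < c < d < e < f < g < h < i < j. Listing each simplex with vertices in this order, K has dimension 2 with simplices:

  0-simplices (10): a, b, c, d, e, f, g, h, i, j
  1-simplices (17): ab, ac, ad, ae, ah, bh, cd, cf, ci, cj, de, df, ef, eh, fh, gi, hi
  2-simplices (7): abh, acd, ade, aeh, cdf, def, efh

Hence C_0 ≅ Z^10, C_1 ≅ Z^17, C_2 ≅ Z^7.

Boundary ∂_1: C_1 → C_0 is given by ∂[p,q] = [q] − [p]. For instance
  ∂ad = d − a.
The 10×17 boundary matrix has rank 9 and Smith normal form diag(1,1,1,1,1,1,1,1,1).

The boundary map ∂_2: C_2 → C_1 maps a triangle to the signed sum of its edges. For instance
  ∂aeh = eh − ah + ae,
  ∂abh = bh − ah + ab.
The 17×7 boundary matrix has rank 7 and Smith normal form diag(1,1,1,1,1,1,1).

Now H_k = ker ∂_k / im ∂_{k+1}, so:

  H_2: rank ker ∂_2 − rank ∂_3 = (7 − 7) − 0 = 0, and there is no ∂_3, so H_2 = 0.

H_2 = 0.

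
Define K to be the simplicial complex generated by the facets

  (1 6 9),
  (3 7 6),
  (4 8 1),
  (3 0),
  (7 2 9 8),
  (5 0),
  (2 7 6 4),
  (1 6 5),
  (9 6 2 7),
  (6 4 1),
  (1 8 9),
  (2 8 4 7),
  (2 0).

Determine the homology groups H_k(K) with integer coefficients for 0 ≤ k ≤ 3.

H_0 ≅ Z,  H_1 ≅ Z^2,  H_2 ≅ Z,  H_3 = 0.

Take the total order 0 < 1 < 2 < 3 < 4 < 5 < 6 < 7 < 8 < 9 on the vertex set. Then K (dimension 3) consists of the simplices:

  0-simplices (10): [0], [1], [2], [3], [4], [5], [6], [7], [8], [9]
  1-simplices (24): (24 of them)
  2-simplices (18): [1,4,6], [1,4,8], [1,5,6], [1,6,9], [1,8,9], [2,4,6], [2,4,7], [2,4,8], [2,6,7], [2,6,9], [2,7,8], [2,7,9], [2,8,9], [3,6,7], [4,6,7], [4,7,8], [6,7,9], [7,8,9]
  3-simplices (4): [2,4,6,7], [2,4,7,8], [2,6,7,9], [2,7,8,9]

giving chain groups C_0 ≅ Z^10, C_1 ≅ Z^24, C_2 ≅ Z^18, C_3 ≅ Z^4.

The boundary map ∂_1: C_1 → C_0 sends each edge [p,q] (with p < q) to q − p. For instance
  ∂[8,9] = [9] − [8].
The 10×24 boundary matrix has rank 9 and Smith normal form diag(1,1,1,1,1,1,1,1,1).

∂_2: C_2 → C_1 maps a triangle to the signed sum of its edges. For instance
  ∂[1,6,9] = [6,9] − [1,9] + [1,6],
  ∂[2,4,8] = [4,8] − [2,8] + [2,4].
As a 24×18 matrix over Z this has rank 13, with invariant factors (1,1,1,1,1,1,1,1,1,1,1,1,1).

∂_3: C_3 → C_2 sends each 3-simplex σ to the alternating sum Σ_i (−1)^i (σ with its i-th vertex removed). For instance
  ∂[2,4,7,8] = [4,7,8] − [2,7,8] + [2,4,8] − [2,4,7],
  ∂[2,4,6,7] = [4,6,7] − [2,6,7] + [2,4,7] − [2,4,6].
This gives a 18×4 integer matrix of rank 4; reducing to Smith normal form yields diagonal entries (1,1,1,1).

Reading off H_k = ker ∂_k / im ∂_{k+1}:

  H_0: rank C_0 − rank ∂_1 = 10 − 9 = 1, and the invariant factors of ∂_1 are all 1, so H_0 ≅ Z.
  H_1: rank ker ∂_1 − rank ∂_2 = (24 − 9) − 13 = 2, and the invariant factors of ∂_2 are all 1, so H_1 ≅ Z^2.
  H_2: rank ker ∂_2 − rank ∂_3 = (18 − 13) − 4 = 1, and the invariant factors of ∂_3 are all 1, so H_2 ≅ Z.
  H_3: rank ker ∂_3 − rank ∂_4 = (4 − 4) − 0 = 0, and there is no ∂_4, so H_3 ≅ 0.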